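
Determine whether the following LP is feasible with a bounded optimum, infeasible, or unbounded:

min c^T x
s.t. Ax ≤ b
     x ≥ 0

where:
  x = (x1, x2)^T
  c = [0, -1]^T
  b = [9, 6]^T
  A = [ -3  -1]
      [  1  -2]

Unbounded (objective can decrease without bound)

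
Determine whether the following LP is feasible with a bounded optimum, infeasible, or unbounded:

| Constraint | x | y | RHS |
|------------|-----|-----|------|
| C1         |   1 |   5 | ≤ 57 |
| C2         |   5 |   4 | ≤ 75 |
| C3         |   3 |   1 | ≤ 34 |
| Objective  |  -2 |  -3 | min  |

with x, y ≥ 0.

Feasible with a bounded optimal solution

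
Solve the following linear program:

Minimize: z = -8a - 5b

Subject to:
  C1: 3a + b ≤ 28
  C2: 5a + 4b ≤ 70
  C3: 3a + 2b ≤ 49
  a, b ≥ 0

Evaluate the objective at each vertex of the feasible region:
  z(0, 0) = 0
  z(9.333, 0) = -74.67
  z(6, 10) = -98  ←
  z(0, 17.5) = -87.5
The minimum is at a = 6, b = 10.

a = 6, b = 10, z = -98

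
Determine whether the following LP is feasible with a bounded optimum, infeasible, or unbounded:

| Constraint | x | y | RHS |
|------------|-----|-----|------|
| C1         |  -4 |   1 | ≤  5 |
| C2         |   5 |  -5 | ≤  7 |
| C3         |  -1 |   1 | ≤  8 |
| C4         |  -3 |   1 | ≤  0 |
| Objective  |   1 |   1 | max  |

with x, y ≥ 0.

Unbounded (objective can increase without bound)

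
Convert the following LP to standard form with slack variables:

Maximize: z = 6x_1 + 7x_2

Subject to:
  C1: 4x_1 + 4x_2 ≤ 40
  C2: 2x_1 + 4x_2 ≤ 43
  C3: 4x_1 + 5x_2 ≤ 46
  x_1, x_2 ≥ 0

max z = 6x_1 + 7x_2

s.t.
  4x_1 + 4x_2 + s1 = 40
  2x_1 + 4x_2 + s2 = 43
  4x_1 + 5x_2 + s3 = 46
  x_1, x_2, s1, s2, s3 ≥ 0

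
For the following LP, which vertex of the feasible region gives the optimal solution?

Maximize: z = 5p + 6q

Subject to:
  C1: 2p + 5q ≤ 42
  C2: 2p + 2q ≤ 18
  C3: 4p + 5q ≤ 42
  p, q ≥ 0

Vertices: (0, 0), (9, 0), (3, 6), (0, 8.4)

Evaluate the objective at each vertex of the feasible region:
  z(0, 0) = 0
  z(9, 0) = 45
  z(3, 6) = 51  ←
  z(0, 8.4) = 50.4
The maximum is at p = 3, q = 6.

(3, 6)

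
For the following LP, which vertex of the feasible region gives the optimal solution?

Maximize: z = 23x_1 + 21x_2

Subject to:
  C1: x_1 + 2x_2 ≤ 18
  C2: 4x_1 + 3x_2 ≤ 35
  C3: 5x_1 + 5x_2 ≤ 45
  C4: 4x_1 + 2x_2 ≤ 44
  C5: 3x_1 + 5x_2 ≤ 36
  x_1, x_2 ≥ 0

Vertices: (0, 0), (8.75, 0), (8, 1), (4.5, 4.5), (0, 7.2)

Evaluate the objective at each vertex of the feasible region:
  z(0, 0) = 0
  z(8.75, 0) = 201.2
  z(8, 1) = 205  ←
  z(4.5, 4.5) = 198
  z(0, 7.2) = 151.2
The maximum is at x_1 = 8, x_2 = 1.

(8, 1)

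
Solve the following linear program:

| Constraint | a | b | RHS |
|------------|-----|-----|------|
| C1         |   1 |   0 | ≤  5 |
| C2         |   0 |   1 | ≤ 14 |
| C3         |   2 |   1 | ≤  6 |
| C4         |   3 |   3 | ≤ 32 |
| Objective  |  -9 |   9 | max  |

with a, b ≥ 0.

Evaluate the objective at each vertex of the feasible region:
  z(0, 0) = 0
  z(3, 0) = -27
  z(0, 6) = 54  ←
The maximum is at a = 0, b = 6.

a = 0, b = 6, z = 54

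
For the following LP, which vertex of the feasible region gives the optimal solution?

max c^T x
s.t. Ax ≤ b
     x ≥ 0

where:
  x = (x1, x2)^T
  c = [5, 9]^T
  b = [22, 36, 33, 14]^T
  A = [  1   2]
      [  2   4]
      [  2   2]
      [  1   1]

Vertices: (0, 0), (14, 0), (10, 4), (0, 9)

Evaluate the objective at each vertex of the feasible region:
  z(0, 0) = 0
  z(14, 0) = 70
  z(10, 4) = 86  ←
  z(0, 9) = 81
The maximum is at x1 = 10, x2 = 4.

(10, 4)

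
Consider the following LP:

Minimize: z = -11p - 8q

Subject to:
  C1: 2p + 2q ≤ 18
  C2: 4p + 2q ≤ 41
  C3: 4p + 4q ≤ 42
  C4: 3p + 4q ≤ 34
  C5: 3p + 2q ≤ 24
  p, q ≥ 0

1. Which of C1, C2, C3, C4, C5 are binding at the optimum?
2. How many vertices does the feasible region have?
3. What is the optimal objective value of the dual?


1. C1, C5
2. 5
3. -90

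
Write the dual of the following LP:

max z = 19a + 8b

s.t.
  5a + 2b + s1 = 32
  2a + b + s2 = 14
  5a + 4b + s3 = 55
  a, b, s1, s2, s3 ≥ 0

Primal max cᵀx s.t. Ax ≤ b, x ≥ 0  →  Dual min bᵀy s.t. Aᵀy ≥ c, y ≥ 0.

Minimize: z = 32y1 + 14y2 + 55y3

Subject to:
  5y1 + 2y2 + 5y3 ≥ 19
  2y1 + y2 + 4y3 ≥ 8
  y1, y2, y3 ≥ 0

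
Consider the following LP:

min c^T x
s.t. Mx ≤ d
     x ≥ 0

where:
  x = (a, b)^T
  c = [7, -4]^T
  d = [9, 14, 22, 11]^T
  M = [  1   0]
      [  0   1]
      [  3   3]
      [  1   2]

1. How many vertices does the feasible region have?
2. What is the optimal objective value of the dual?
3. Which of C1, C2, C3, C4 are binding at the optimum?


1. 4
2. -22
3. C4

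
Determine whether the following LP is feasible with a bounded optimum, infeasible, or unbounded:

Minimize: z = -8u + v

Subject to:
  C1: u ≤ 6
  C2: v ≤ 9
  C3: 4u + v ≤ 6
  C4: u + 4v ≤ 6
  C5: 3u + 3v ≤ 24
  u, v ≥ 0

Feasible with a bounded optimal solution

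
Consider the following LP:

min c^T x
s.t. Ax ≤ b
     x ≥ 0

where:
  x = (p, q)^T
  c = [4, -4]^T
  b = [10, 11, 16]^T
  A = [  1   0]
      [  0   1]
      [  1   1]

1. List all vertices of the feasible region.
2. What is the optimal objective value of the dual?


1. (0, 0), (10, 0), (10, 6), (5, 11), (0, 11)
2. -44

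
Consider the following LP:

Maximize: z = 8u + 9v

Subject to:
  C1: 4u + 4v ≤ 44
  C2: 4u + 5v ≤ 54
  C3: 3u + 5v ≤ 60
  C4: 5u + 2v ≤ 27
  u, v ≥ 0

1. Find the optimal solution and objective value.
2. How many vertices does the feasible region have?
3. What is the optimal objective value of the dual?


1. u = 1, v = 10, z = 98
2. 5
3. 98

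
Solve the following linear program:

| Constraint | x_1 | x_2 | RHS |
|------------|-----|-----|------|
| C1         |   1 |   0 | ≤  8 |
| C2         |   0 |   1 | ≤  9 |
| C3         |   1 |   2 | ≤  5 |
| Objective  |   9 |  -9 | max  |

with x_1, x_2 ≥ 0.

Evaluate the objective at each vertex of the feasible region:
  z(0, 0) = 0
  z(5, 0) = 45  ←
  z(0, 2.5) = -22.5
The maximum is at x_1 = 5, x_2 = 0.

x_1 = 5, x_2 = 0, z = 45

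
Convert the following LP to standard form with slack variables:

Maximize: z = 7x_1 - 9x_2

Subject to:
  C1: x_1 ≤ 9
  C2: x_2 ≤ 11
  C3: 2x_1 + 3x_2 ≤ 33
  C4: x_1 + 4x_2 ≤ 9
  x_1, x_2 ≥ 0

max z = 7x_1 - 9x_2

s.t.
  x_1 + s1 = 9
  x_2 + s2 = 11
  2x_1 + 3x_2 + s3 = 33
  x_1 + 4x_2 + s4 = 9
  x_1, x_2, s1, s2, s3, s4 ≥ 0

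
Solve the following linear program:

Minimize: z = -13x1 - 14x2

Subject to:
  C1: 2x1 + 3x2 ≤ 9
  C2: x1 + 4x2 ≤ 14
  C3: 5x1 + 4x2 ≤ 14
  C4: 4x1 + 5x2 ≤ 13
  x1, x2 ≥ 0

Evaluate the objective at each vertex of the feasible region:
  z(0, 0) = 0
  z(2.8, 0) = -36.4
  z(2, 1) = -40  ←
  z(0, 2.6) = -36.4
The minimum is at x1 = 2, x2 = 1.

x1 = 2, x2 = 1, z = -40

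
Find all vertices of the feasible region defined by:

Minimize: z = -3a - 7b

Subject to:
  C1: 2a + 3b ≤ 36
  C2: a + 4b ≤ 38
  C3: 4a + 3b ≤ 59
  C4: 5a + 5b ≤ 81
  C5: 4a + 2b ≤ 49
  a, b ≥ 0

(0, 0), (12.25, 0), (9.375, 5.75), (6, 8), (0, 9.5)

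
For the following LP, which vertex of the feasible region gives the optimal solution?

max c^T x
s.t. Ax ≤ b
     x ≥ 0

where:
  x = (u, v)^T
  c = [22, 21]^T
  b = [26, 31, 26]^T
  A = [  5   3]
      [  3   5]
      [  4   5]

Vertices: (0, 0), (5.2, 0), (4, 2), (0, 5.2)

Evaluate the objective at each vertex of the feasible region:
  z(0, 0) = 0
  z(5.2, 0) = 114.4
  z(4, 2) = 130  ←
  z(0, 5.2) = 109.2
The maximum is at u = 4, v = 2.

(4, 2)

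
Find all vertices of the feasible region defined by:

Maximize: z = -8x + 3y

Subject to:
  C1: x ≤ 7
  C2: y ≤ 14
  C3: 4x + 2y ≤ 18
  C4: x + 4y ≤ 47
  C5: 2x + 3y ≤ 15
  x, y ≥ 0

(0, 0), (4.5, 0), (3, 3), (0, 5)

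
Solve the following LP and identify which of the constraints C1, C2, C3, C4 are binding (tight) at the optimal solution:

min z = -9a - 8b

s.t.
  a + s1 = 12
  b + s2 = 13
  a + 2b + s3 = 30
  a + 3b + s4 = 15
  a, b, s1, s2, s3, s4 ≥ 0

At a = 12, b = 1, compute slack b - a·x for each constraint:
  C1: 12 − 12 = 0  (binding)
  C2: 13 − 1 = 12  (slack)
  C3: 30 − 14 = 16  (slack)
  C4: 15 − 15 = 0  (binding)

Optimal: a = 12, b = 1
Binding: C1, C4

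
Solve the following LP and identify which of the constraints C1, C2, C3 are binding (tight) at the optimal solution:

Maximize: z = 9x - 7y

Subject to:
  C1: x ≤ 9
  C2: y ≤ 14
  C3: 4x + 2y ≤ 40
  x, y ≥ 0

At x = 9, y = 0, compute slack b - a·x for each constraint:
  C1: 9 − 9 = 0  (binding)
  C2: 14 − 0 = 14  (slack)
  C3: 40 − 36 = 4  (slack)

Optimal: x = 9, y = 0
Binding: C1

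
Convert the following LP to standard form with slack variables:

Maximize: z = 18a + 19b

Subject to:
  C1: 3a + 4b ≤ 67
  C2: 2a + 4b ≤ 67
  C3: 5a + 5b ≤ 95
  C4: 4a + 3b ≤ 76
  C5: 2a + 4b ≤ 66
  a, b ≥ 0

max z = 18a + 19b

s.t.
  3a + 4b + s1 = 67
  2a + 4b + s2 = 67
  5a + 5b + s3 = 95
  4a + 3b + s4 = 76
  2a + 4b + s5 = 66
  a, b, s1, s2, s3, s4, s5 ≥ 0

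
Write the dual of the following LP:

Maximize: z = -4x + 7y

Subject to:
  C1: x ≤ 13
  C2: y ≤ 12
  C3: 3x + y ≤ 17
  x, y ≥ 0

Primal max cᵀx s.t. Ax ≤ b, x ≥ 0  →  Dual min bᵀy s.t. Aᵀy ≥ c, y ≥ 0.

Minimize: z = 13y1 + 12y2 + 17y3

Subject to:
  y1 + 3y3 ≥ -4
  y2 + y3 ≥ 7
  y1, y2, y3 ≥ 0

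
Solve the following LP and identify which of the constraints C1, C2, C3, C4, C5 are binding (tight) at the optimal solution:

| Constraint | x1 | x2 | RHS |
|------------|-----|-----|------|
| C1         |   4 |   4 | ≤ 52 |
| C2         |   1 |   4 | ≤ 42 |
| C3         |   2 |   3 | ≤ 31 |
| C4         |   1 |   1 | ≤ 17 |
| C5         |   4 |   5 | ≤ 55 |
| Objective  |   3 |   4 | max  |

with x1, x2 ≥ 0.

At x1 = 5, x2 = 7, compute slack b - a·x for each constraint:
  C1: 52 − 48 = 4  (slack)
  C2: 42 − 33 = 9  (slack)
  C3: 31 − 31 = 0  (binding)
  C4: 17 − 12 = 5  (slack)
  C5: 55 − 55 = 0  (binding)

Optimal: x1 = 5, x2 = 7
Binding: C3, C5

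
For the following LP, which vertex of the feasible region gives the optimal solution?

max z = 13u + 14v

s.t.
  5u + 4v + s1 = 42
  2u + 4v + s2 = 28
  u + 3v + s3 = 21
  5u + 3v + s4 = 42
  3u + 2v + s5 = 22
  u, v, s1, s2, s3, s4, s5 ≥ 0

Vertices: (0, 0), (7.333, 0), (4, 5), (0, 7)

Evaluate the objective at each vertex of the feasible region:
  z(0, 0) = 0
  z(7.333, 0) = 95.33
  z(4, 5) = 122  ←
  z(0, 7) = 98
The maximum is at u = 4, v = 5.

(4, 5)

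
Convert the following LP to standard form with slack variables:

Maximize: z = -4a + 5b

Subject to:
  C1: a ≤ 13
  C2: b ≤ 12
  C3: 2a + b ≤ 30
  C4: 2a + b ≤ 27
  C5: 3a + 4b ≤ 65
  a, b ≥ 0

max z = -4a + 5b

s.t.
  a + s1 = 13
  b + s2 = 12
  2a + b + s3 = 30
  2a + b + s4 = 27
  3a + 4b + s5 = 65
  a, b, s1, s2, s3, s4, s5 ≥ 0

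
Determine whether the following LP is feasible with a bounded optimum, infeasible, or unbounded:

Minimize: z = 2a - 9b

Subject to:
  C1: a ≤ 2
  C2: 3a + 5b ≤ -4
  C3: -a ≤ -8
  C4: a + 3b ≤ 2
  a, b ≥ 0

Infeasible (no feasible solution exists)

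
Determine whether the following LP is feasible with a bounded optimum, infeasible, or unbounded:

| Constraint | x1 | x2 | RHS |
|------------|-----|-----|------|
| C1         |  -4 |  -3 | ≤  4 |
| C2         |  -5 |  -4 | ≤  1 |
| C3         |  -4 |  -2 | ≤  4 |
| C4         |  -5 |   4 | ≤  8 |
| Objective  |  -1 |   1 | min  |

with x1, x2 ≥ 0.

Unbounded (objective can decrease without bound)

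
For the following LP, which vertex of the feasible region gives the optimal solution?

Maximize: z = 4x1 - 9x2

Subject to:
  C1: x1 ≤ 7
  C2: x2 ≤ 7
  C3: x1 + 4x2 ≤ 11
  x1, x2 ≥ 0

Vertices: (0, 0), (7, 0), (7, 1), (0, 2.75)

Evaluate the objective at each vertex of the feasible region:
  z(0, 0) = 0
  z(7, 0) = 28  ←
  z(7, 1) = 19
  z(0, 2.75) = -24.75
The maximum is at x1 = 7, x2 = 0.

(7, 0)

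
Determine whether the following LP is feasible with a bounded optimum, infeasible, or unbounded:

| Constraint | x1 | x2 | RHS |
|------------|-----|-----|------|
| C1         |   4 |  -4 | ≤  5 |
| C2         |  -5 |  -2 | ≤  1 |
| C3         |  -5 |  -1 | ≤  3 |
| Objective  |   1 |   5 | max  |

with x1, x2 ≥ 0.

Unbounded (objective can increase without bound)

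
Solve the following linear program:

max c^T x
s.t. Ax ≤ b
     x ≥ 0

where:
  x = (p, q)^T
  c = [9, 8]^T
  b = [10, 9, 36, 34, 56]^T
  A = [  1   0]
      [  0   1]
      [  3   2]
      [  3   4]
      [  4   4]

Evaluate the objective at each vertex of the feasible region:
  z(0, 0) = 0
  z(10, 0) = 90
  z(10, 1) = 98  ←
  z(0, 8.5) = 68
The maximum is at p = 10, q = 1.

p = 10, q = 1, z = 98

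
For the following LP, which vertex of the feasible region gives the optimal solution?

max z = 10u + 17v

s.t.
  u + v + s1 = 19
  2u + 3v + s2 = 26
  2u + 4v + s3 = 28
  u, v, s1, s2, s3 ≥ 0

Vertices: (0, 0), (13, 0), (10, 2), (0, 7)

Evaluate the objective at each vertex of the feasible region:
  z(0, 0) = 0
  z(13, 0) = 130
  z(10, 2) = 134  ←
  z(0, 7) = 119
The maximum is at u = 10, v = 2.

(10, 2)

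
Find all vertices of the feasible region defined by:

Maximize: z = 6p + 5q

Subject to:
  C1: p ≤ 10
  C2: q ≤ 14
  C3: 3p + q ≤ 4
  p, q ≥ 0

(0, 0), (1.333, 0), (0, 4)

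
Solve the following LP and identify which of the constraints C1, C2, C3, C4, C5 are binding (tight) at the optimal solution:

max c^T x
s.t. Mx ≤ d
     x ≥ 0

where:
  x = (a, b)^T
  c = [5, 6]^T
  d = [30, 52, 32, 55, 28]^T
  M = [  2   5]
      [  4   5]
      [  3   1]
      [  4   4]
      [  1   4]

At a = 10, b = 2, compute slack b - a·x for each constraint:
  C1: 30 − 30 = 0  (binding)
  C2: 52 − 50 = 2  (slack)
  C3: 32 − 32 = 0  (binding)
  C4: 55 − 48 = 7  (slack)
  C5: 28 − 18 = 10  (slack)

Optimal: a = 10, b = 2
Binding: C1, C3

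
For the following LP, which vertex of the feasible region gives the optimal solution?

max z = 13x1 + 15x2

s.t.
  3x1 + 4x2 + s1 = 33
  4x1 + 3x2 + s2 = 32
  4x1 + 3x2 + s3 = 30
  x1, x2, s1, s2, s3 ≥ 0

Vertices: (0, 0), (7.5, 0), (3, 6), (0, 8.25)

Evaluate the objective at each vertex of the feasible region:
  z(0, 0) = 0
  z(7.5, 0) = 97.5
  z(3, 6) = 129  ←
  z(0, 8.25) = 123.8
The maximum is at x1 = 3, x2 = 6.

(3, 6)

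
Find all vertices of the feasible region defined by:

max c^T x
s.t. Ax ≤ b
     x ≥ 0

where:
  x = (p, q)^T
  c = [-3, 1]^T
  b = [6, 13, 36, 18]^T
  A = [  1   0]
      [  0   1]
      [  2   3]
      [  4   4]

(0, 0), (4.5, 0), (0, 4.5)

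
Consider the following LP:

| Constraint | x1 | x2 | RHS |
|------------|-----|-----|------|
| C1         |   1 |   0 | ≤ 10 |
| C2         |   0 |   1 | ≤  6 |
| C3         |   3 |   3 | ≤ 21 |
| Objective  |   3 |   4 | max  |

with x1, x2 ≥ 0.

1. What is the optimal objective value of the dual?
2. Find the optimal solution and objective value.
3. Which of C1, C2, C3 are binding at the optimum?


1. 27
2. x1 = 1, x2 = 6, z = 27
3. C2, C3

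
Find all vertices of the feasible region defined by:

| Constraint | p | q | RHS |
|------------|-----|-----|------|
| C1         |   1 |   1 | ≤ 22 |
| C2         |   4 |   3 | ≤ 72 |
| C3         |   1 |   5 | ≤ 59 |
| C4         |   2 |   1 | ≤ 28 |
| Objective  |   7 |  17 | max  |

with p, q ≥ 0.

(0, 0), (14, 0), (9, 10), (0, 11.8)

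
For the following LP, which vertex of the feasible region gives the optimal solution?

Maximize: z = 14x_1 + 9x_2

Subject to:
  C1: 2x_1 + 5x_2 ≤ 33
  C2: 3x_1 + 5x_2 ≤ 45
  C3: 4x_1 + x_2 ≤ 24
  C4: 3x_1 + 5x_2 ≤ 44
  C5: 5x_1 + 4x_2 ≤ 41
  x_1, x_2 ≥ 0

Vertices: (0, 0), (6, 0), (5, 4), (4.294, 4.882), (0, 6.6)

Evaluate the objective at each vertex of the feasible region:
  z(0, 0) = 0
  z(6, 0) = 84
  z(5, 4) = 106  ←
  z(4.294, 4.882) = 104.1
  z(0, 6.6) = 59.4
The maximum is at x_1 = 5, x_2 = 4.

(5, 4)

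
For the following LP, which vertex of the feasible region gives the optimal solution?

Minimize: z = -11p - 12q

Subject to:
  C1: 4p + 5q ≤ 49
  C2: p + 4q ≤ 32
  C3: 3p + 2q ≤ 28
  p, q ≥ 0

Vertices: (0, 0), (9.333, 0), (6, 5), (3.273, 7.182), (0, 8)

Evaluate the objective at each vertex of the feasible region:
  z(0, 0) = 0
  z(9.333, 0) = -102.7
  z(6, 5) = -126  ←
  z(3.273, 7.182) = -122.2
  z(0, 8) = -96
The minimum is at p = 6, q = 5.

(6, 5)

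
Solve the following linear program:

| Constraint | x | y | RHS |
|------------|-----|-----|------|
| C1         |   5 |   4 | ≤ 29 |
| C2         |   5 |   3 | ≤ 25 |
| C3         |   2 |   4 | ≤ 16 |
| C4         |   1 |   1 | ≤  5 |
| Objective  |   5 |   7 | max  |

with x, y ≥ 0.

Evaluate the objective at each vertex of the feasible region:
  z(0, 0) = 0
  z(5, 0) = 25
  z(2, 3) = 31  ←
  z(0, 4) = 28
The maximum is at x = 2, y = 3.

x = 2, y = 3, z = 31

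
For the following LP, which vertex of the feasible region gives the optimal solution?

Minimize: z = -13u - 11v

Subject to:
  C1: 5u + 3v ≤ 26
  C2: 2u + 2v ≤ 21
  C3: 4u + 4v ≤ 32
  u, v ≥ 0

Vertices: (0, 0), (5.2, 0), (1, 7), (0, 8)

Evaluate the objective at each vertex of the feasible region:
  z(0, 0) = 0
  z(5.2, 0) = -67.6
  z(1, 7) = -90  ←
  z(0, 8) = -88
The minimum is at u = 1, v = 7.

(1, 7)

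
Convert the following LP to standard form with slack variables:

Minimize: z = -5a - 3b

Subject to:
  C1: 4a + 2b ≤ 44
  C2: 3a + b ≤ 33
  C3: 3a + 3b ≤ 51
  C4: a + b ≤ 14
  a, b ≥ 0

min z = -5a - 3b

s.t.
  4a + 2b + s1 = 44
  3a + b + s2 = 33
  3a + 3b + s3 = 51
  a + b + s4 = 14
  a, b, s1, s2, s3, s4 ≥ 0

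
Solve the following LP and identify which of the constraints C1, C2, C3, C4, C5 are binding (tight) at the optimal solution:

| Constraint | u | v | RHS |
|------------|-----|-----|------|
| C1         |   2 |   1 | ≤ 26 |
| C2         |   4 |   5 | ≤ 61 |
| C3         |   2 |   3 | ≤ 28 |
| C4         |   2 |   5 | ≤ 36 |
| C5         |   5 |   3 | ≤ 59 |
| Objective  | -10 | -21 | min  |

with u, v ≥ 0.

At u = 8, v = 4, compute slack b - a·x for each constraint:
  C1: 26 − 20 = 6  (slack)
  C2: 61 − 52 = 9  (slack)
  C3: 28 − 28 = 0  (binding)
  C4: 36 − 36 = 0  (binding)
  C5: 59 − 52 = 7  (slack)

Optimal: u = 8, v = 4
Binding: C3, C4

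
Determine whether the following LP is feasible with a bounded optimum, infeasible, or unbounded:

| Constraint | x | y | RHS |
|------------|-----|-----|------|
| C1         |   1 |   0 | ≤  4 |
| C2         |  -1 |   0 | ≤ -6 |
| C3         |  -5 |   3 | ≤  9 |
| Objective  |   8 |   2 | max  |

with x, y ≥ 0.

Infeasible (no feasible solution exists)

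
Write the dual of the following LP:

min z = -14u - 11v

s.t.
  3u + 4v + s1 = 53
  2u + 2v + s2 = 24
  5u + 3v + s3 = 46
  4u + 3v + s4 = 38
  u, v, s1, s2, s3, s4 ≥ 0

Primal min cᵀx s.t. Ax ≤ b, x ≥ 0  →  Dual max −bᵀy s.t. Aᵀy ≥ −c, y ≥ 0.

Maximize: z = -53y1 - 24y2 - 46y3 - 38y4

Subject to:
  3y1 + 2y2 + 5y3 + 4y4 ≥ 14
  4y1 + 2y2 + 3y3 + 3y4 ≥ 11
  y1, y2, y3, y4 ≥ 0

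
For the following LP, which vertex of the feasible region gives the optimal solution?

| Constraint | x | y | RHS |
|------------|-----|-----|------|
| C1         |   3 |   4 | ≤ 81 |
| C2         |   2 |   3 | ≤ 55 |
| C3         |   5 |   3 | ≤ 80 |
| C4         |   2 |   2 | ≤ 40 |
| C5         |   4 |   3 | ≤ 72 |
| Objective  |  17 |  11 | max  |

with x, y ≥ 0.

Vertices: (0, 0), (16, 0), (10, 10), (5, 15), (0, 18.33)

Evaluate the objective at each vertex of the feasible region:
  z(0, 0) = 0
  z(16, 0) = 272
  z(10, 10) = 280  ←
  z(5, 15) = 250
  z(0, 18.33) = 201.7
The maximum is at x = 10, y = 10.

(10, 10)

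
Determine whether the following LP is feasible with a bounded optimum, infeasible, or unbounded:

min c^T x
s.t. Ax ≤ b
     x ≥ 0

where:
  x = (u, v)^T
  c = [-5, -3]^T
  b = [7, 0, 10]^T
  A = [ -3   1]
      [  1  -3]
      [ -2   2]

Unbounded (objective can decrease without bound)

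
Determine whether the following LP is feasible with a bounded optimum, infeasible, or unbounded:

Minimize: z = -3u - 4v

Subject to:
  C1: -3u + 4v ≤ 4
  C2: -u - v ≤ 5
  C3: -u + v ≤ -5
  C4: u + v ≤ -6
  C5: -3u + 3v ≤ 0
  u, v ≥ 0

Infeasible (no feasible solution exists)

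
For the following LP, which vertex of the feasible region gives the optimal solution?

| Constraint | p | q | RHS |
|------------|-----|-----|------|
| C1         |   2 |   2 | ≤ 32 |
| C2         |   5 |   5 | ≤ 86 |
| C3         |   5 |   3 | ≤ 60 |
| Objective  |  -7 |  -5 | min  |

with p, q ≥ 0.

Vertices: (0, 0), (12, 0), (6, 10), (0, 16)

Evaluate the objective at each vertex of the feasible region:
  z(0, 0) = 0
  z(12, 0) = -84
  z(6, 10) = -92  ←
  z(0, 16) = -80
The minimum is at p = 6, q = 10.

(6, 10)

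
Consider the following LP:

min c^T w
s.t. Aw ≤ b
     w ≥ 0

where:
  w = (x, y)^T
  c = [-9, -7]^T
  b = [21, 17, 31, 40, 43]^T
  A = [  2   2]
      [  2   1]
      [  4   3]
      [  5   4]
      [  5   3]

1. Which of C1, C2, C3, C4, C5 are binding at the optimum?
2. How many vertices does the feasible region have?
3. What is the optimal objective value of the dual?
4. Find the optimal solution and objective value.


1. C3, C4
2. 4
3. -71
4. x = 4, y = 5, z = -71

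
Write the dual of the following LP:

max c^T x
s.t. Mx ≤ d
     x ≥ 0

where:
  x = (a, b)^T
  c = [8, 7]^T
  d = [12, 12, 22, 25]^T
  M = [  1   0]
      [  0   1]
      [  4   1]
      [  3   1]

Primal max cᵀx s.t. Ax ≤ b, x ≥ 0  →  Dual min bᵀy s.t. Aᵀy ≥ c, y ≥ 0.

Minimize: z = 12y1 + 12y2 + 22y3 + 25y4

Subject to:
  y1 + 4y3 + 3y4 ≥ 8
  y2 + y3 + y4 ≥ 7
  y1, y2, y3, y4 ≥ 0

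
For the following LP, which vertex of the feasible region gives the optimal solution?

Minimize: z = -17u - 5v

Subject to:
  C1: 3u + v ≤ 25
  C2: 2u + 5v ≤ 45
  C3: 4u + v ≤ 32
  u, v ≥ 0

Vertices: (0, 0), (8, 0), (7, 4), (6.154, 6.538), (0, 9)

Evaluate the objective at each vertex of the feasible region:
  z(0, 0) = 0
  z(8, 0) = -136
  z(7, 4) = -139  ←
  z(6.154, 6.538) = -137.3
  z(0, 9) = -45
The minimum is at u = 7, v = 4.

(7, 4)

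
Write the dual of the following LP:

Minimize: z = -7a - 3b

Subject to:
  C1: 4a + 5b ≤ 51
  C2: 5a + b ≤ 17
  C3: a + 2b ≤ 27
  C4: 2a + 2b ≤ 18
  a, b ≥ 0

Primal min cᵀx s.t. Ax ≤ b, x ≥ 0  →  Dual max −bᵀy s.t. Aᵀy ≥ −c, y ≥ 0.

Maximize: z = -51y1 - 17y2 - 27y3 - 18y4

Subject to:
  4y1 + 5y2 + y3 + 2y4 ≥ 7
  5y1 + y2 + 2y3 + 2y4 ≥ 3
  y1, y2, y3, y4 ≥ 0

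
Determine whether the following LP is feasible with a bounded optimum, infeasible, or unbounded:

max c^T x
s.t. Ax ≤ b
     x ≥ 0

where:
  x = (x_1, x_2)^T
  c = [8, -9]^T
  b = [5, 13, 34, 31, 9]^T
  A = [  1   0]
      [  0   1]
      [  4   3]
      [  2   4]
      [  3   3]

Feasible with a bounded optimal solution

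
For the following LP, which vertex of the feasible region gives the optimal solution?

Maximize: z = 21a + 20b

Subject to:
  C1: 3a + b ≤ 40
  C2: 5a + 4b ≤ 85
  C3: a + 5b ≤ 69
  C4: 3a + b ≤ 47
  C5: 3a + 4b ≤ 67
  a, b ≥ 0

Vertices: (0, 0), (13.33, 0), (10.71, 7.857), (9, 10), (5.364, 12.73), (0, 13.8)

Evaluate the objective at each vertex of the feasible region:
  z(0, 0) = 0
  z(13.33, 0) = 280
  z(10.71, 7.857) = 382.1
  z(9, 10) = 389  ←
  z(5.364, 12.73) = 367.2
  z(0, 13.8) = 276
The maximum is at a = 9, b = 10.

(9, 10)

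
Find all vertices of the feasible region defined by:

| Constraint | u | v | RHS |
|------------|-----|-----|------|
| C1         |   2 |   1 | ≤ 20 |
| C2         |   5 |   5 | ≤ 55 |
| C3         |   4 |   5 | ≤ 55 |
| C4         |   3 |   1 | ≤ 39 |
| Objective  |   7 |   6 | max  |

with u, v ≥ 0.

(0, 0), (10, 0), (9, 2), (0, 11)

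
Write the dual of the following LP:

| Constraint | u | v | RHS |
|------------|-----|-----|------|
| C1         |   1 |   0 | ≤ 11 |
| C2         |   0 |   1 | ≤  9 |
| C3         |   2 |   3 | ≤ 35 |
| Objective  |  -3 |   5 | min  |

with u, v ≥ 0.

Primal min cᵀx s.t. Ax ≤ b, x ≥ 0  →  Dual max −bᵀy s.t. Aᵀy ≥ −c, y ≥ 0.

Maximize: z = -11y1 - 9y2 - 35y3

Subject to:
  y1 + 2y3 ≥ 3
  y2 + 3y3 ≥ -5
  y1, y2, y3 ≥ 0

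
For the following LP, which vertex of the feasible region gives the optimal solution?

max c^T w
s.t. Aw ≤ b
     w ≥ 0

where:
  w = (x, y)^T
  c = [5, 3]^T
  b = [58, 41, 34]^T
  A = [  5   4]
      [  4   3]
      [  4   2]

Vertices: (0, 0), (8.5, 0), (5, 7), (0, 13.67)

Evaluate the objective at each vertex of the feasible region:
  z(0, 0) = 0
  z(8.5, 0) = 42.5
  z(5, 7) = 46  ←
  z(0, 13.67) = 41
The maximum is at x = 5, y = 7.

(5, 7)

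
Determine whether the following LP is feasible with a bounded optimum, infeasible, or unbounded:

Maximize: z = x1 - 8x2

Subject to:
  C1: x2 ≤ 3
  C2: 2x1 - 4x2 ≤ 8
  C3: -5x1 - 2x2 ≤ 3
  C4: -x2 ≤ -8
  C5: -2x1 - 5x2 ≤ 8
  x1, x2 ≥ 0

Infeasible (no feasible solution exists)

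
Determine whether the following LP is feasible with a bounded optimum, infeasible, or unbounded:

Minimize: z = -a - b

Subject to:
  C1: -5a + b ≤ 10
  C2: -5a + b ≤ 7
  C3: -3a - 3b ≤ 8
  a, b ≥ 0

Unbounded (objective can decrease without bound)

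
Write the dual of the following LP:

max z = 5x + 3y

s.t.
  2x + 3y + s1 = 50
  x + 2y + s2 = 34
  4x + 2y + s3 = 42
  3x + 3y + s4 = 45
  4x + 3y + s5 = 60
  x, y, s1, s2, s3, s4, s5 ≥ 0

Primal max cᵀx s.t. Ax ≤ b, x ≥ 0  →  Dual min bᵀy s.t. Aᵀy ≥ c, y ≥ 0.

Minimize: z = 50y1 + 34y2 + 42y3 + 45y4 + 60y5

Subject to:
  2y1 + y2 + 4y3 + 3y4 + 4y5 ≥ 5
  3y1 + 2y2 + 2y3 + 3y4 + 3y5 ≥ 3
  y1, y2, y3, y4, y5 ≥ 0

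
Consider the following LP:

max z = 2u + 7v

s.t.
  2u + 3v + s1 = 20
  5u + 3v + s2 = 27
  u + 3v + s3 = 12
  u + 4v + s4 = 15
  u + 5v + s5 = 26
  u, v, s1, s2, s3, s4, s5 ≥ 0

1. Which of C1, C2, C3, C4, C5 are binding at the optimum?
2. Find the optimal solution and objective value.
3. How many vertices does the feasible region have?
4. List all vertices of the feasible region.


1. C3, C4
2. u = 3, v = 3, z = 27
3. 5
4. (0, 0), (5.4, 0), (3.75, 2.75), (3, 3), (0, 3.75)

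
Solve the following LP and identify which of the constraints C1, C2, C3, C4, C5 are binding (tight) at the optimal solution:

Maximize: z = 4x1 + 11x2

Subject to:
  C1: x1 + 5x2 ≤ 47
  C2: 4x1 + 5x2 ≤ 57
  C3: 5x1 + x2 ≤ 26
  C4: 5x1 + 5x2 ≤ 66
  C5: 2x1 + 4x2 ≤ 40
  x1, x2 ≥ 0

At x1 = 2, x2 = 9, compute slack b - a·x for each constraint:
  C1: 47 − 47 = 0  (binding)
  C2: 57 − 53 = 4  (slack)
  C3: 26 − 19 = 7  (slack)
  C4: 66 − 55 = 11  (slack)
  C5: 40 − 40 = 0  (binding)

Optimal: x1 = 2, x2 = 9
Binding: C1, C5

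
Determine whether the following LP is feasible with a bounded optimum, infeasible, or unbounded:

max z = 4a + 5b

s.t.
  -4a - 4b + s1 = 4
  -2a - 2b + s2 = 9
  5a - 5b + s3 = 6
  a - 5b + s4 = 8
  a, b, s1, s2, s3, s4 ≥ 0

Unbounded (objective can increase without bound)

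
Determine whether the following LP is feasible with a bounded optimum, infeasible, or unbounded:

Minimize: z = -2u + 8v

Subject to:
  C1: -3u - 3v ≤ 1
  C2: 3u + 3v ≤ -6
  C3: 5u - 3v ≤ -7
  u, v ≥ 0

Infeasible (no feasible solution exists)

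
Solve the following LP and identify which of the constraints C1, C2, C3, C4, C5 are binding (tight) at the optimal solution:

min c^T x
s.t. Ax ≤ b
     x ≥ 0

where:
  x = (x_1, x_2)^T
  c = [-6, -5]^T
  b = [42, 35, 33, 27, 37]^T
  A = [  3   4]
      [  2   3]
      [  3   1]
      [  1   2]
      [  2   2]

At x_1 = 10, x_2 = 3, compute slack b - a·x for each constraint:
  C1: 42 − 42 = 0  (binding)
  C2: 35 − 29 = 6  (slack)
  C3: 33 − 33 = 0  (binding)
  C4: 27 − 16 = 11  (slack)
  C5: 37 − 26 = 11  (slack)

Optimal: x_1 = 10, x_2 = 3
Binding: C1, C3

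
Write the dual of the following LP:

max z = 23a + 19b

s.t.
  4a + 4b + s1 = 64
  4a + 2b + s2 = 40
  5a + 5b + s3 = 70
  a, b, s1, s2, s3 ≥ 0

Primal max cᵀx s.t. Ax ≤ b, x ≥ 0  →  Dual min bᵀy s.t. Aᵀy ≥ c, y ≥ 0.

Minimize: z = 64y1 + 40y2 + 70y3

Subject to:
  4y1 + 4y2 + 5y3 ≥ 23
  4y1 + 2y2 + 5y3 ≥ 19
  y1, y2, y3 ≥ 0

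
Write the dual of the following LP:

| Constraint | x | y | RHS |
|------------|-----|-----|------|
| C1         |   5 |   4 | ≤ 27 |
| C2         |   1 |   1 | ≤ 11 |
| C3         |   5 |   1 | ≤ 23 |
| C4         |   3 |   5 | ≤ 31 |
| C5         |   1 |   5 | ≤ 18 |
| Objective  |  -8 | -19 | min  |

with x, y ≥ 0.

Primal min cᵀx s.t. Ax ≤ b, x ≥ 0  →  Dual max −bᵀy s.t. Aᵀy ≥ −c, y ≥ 0.

Maximize: z = -27y1 - 11y2 - 23y3 - 31y4 - 18y5

Subject to:
  5y1 + y2 + 5y3 + 3y4 + y5 ≥ 8
  4y1 + y2 + y3 + 5y4 + 5y5 ≥ 19
  y1, y2, y3, y4, y5 ≥ 0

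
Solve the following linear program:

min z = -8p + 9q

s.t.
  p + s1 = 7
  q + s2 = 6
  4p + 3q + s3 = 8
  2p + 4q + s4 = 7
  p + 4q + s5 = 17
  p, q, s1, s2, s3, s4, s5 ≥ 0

Evaluate the objective at each vertex of the feasible region:
  z(0, 0) = 0
  z(2, 0) = -16  ←
  z(1.1, 1.2) = 2
  z(0, 1.75) = 15.75
The minimum is at p = 2, q = 0.

p = 2, q = 0, z = -16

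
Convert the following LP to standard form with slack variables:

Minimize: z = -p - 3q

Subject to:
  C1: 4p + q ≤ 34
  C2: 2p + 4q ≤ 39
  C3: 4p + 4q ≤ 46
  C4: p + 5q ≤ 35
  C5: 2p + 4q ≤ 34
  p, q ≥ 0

min z = -p - 3q

s.t.
  4p + q + s1 = 34
  2p + 4q + s2 = 39
  4p + 4q + s3 = 46
  p + 5q + s4 = 35
  2p + 4q + s5 = 34
  p, q, s1, s2, s3, s4, s5 ≥ 0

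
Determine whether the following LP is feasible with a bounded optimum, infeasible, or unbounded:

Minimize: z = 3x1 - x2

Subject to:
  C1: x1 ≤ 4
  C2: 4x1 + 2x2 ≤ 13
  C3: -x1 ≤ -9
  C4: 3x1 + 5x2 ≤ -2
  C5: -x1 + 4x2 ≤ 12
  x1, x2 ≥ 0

Infeasible (no feasible solution exists)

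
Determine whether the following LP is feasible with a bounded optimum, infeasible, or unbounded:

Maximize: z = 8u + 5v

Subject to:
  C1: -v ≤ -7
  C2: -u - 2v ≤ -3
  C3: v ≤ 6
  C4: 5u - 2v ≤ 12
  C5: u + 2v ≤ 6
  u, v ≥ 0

Infeasible (no feasible solution exists)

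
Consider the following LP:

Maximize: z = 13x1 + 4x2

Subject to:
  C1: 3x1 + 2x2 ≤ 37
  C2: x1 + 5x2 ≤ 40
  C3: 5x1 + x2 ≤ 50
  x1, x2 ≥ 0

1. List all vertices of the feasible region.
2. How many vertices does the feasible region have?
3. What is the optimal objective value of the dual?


1. (0, 0), (10, 0), (9, 5), (8.077, 6.385), (0, 8)
2. 5
3. 137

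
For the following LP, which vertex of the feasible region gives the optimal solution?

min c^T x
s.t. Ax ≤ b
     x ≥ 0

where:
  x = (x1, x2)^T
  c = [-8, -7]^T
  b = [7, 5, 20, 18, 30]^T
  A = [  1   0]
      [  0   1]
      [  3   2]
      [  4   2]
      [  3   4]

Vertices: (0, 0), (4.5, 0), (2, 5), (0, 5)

Evaluate the objective at each vertex of the feasible region:
  z(0, 0) = 0
  z(4.5, 0) = -36
  z(2, 5) = -51  ←
  z(0, 5) = -35
The minimum is at x1 = 2, x2 = 5.

(2, 5)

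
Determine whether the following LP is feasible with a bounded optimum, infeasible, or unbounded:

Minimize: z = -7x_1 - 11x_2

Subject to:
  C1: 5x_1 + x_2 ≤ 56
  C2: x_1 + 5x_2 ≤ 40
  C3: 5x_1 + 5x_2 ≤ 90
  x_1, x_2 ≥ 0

Feasible with a bounded optimal solution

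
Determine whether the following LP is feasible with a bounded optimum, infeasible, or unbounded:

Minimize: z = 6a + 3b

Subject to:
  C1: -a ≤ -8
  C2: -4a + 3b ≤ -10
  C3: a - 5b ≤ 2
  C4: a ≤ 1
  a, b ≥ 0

Infeasible (no feasible solution exists)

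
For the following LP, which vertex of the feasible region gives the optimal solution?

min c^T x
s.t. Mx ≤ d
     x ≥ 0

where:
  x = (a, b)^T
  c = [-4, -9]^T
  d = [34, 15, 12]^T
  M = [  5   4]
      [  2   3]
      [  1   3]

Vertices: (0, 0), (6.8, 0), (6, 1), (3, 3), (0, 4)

Evaluate the objective at each vertex of the feasible region:
  z(0, 0) = 0
  z(6.8, 0) = -27.2
  z(6, 1) = -33
  z(3, 3) = -39  ←
  z(0, 4) = -36
The minimum is at a = 3, b = 3.

(3, 3)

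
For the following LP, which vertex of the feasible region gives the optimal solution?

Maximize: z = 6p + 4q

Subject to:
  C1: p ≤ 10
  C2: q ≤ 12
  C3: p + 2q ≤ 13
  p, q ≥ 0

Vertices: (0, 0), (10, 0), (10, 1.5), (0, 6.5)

Evaluate the objective at each vertex of the feasible region:
  z(0, 0) = 0
  z(10, 0) = 60
  z(10, 1.5) = 66  ←
  z(0, 6.5) = 26
The maximum is at p = 10, q = 1.5.

(10, 1.5)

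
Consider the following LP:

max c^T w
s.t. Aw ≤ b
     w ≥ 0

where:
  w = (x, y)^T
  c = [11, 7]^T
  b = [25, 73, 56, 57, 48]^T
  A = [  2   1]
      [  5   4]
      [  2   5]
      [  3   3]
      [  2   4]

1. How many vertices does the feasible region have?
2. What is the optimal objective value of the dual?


1. 6
2. 148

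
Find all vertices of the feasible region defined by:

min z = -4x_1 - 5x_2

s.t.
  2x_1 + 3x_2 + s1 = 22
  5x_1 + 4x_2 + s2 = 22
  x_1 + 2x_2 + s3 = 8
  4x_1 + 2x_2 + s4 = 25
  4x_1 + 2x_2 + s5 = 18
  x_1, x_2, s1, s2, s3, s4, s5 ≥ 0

(0, 0), (4.4, 0), (2, 3), (0, 4)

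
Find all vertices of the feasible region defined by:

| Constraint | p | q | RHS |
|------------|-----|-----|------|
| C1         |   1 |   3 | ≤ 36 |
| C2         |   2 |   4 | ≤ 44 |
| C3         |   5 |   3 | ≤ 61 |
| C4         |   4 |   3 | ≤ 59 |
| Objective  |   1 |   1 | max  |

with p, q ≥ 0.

(0, 0), (12.2, 0), (8, 7), (0, 11)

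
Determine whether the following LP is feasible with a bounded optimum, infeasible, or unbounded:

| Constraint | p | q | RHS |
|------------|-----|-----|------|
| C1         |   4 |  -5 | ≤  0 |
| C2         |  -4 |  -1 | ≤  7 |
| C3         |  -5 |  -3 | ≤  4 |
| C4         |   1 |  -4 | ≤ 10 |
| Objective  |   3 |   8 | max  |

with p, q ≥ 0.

Unbounded (objective can increase without bound)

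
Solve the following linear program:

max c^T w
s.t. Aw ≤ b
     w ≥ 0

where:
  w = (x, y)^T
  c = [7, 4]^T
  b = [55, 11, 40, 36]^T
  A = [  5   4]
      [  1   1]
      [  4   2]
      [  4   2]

Evaluate the objective at each vertex of the feasible region:
  z(0, 0) = 0
  z(9, 0) = 63
  z(7, 4) = 65  ←
  z(0, 11) = 44
The maximum is at x = 7, y = 4.

x = 7, y = 4, z = 65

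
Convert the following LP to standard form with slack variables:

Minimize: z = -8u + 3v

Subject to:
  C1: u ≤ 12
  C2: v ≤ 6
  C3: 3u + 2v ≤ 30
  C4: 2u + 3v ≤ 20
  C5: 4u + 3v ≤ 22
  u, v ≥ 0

min z = -8u + 3v

s.t.
  u + s1 = 12
  v + s2 = 6
  3u + 2v + s3 = 30
  2u + 3v + s4 = 20
  4u + 3v + s5 = 22
  u, v, s1, s2, s3, s4, s5 ≥ 0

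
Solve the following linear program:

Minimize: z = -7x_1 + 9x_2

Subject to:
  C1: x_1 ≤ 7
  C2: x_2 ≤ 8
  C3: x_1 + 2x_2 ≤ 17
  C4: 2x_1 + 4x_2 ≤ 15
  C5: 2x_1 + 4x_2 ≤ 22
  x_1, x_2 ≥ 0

Evaluate the objective at each vertex of the feasible region:
  z(0, 0) = 0
  z(7, 0) = -49  ←
  z(7, 0.25) = -46.75
  z(0, 3.75) = 33.75
The minimum is at x_1 = 7, x_2 = 0.

x_1 = 7, x_2 = 0, z = -49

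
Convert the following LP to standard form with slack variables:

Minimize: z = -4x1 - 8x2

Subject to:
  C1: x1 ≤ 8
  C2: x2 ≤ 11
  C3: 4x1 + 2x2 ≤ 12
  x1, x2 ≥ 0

min z = -4x1 - 8x2

s.t.
  x1 + s1 = 8
  x2 + s2 = 11
  4x1 + 2x2 + s3 = 12
  x1, x2, s1, s2, s3 ≥ 0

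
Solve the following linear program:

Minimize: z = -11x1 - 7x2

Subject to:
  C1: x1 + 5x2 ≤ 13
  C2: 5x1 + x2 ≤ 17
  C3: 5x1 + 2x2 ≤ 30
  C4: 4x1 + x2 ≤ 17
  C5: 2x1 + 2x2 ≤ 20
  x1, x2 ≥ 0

Evaluate the objective at each vertex of the feasible region:
  z(0, 0) = 0
  z(3.4, 0) = -37.4
  z(3, 2) = -47  ←
  z(0, 2.6) = -18.2
The minimum is at x1 = 3, x2 = 2.

x1 = 3, x2 = 2, z = -47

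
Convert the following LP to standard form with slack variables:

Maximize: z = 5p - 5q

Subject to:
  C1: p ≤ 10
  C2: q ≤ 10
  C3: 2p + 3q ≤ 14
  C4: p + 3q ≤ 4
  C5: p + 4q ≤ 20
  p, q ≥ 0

max z = 5p - 5q

s.t.
  p + s1 = 10
  q + s2 = 10
  2p + 3q + s3 = 14
  p + 3q + s4 = 4
  p + 4q + s5 = 20
  p, q, s1, s2, s3, s4, s5 ≥ 0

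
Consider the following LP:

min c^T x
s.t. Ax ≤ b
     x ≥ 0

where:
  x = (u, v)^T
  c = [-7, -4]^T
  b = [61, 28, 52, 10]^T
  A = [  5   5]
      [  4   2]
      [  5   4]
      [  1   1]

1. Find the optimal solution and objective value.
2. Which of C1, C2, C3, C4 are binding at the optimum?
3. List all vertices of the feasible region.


1. u = 4, v = 6, z = -52
2. C2, C4
3. (0, 0), (7, 0), (4, 6), (0, 10)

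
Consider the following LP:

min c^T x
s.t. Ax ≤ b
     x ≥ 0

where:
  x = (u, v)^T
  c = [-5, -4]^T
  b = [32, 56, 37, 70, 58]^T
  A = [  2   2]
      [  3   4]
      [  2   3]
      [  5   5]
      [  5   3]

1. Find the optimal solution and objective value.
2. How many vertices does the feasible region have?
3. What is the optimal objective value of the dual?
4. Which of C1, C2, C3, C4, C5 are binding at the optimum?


1. u = 8, v = 6, z = -64
2. 5
3. -64
4. C4, C5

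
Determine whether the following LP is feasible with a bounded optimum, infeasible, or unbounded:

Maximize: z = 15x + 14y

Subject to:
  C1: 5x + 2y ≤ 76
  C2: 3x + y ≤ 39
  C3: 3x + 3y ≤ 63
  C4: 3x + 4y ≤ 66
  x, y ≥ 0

Feasible with a bounded optimal solution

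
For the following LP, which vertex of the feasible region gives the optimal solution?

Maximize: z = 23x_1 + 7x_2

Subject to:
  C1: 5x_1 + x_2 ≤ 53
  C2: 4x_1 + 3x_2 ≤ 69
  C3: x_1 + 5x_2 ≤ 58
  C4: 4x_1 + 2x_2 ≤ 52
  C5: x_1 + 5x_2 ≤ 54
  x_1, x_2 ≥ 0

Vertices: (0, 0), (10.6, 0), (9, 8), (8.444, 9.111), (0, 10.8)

Evaluate the objective at each vertex of the feasible region:
  z(0, 0) = 0
  z(10.6, 0) = 243.8
  z(9, 8) = 263  ←
  z(8.444, 9.111) = 258
  z(0, 10.8) = 75.6
The maximum is at x_1 = 9, x_2 = 8.

(9, 8)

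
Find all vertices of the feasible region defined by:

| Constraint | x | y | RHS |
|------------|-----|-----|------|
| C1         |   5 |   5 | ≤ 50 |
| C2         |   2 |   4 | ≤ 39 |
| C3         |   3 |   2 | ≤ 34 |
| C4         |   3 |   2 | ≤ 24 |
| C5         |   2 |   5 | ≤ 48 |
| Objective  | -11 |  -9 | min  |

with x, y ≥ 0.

(0, 0), (8, 0), (4, 6), (0.6667, 9.333), (0, 9.6)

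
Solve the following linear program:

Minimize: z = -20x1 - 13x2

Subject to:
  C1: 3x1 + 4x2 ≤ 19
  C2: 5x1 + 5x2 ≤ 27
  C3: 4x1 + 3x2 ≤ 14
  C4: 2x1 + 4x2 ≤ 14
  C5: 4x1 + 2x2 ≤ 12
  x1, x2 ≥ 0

Evaluate the objective at each vertex of the feasible region:
  z(0, 0) = 0
  z(3, 0) = -60
  z(2, 2) = -66  ←
  z(1.4, 2.8) = -64.4
  z(0, 3.5) = -45.5
The minimum is at x1 = 2, x2 = 2.

x1 = 2, x2 = 2, z = -66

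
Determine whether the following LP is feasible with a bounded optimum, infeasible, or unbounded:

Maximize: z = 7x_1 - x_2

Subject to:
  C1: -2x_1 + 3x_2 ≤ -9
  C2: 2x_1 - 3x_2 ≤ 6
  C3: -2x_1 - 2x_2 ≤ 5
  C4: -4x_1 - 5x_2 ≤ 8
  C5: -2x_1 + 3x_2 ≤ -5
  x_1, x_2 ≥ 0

Infeasible (no feasible solution exists)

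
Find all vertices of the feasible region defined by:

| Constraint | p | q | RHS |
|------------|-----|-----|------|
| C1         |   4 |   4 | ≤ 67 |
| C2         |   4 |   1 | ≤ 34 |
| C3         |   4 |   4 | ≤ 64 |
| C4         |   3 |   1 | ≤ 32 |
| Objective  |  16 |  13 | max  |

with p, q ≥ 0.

(0, 0), (8.5, 0), (6, 10), (0, 16)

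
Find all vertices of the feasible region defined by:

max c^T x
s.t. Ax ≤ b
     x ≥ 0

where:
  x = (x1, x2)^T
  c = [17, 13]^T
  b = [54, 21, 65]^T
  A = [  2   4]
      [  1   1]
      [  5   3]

(0, 0), (13, 0), (7, 10), (0, 13.5)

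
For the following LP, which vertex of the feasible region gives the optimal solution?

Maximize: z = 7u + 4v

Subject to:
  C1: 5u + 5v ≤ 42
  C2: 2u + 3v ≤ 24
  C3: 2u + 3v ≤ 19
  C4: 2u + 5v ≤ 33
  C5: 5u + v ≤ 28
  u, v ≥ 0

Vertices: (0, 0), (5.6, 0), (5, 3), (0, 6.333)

Evaluate the objective at each vertex of the feasible region:
  z(0, 0) = 0
  z(5.6, 0) = 39.2
  z(5, 3) = 47  ←
  z(0, 6.333) = 25.33
The maximum is at u = 5, v = 3.

(5, 3)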